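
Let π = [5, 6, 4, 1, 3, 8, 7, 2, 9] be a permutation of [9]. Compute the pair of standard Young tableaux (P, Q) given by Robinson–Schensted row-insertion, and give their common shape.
P = [1, 2, 7, 9] / [3, 6, 8] / [4] / [5];  Q = [1, 2, 6, 9] / [3, 5, 7] / [4] / [8];  common shape = (4, 3, 1, 1)

Row-insert the values π_1, π_2, … into P one at a time, bumping the leftmost entry strictly greater than the inserted value down to the next row. The recording tableau Q records, in position (i, j), the step at which that cell was added to P.
  Insert 5 (step 1): P = [5];  Q = [1]
  Insert 6 (step 2): P = [5, 6];  Q = [1, 2]
  Insert 4 (step 3): P = [4, 6] / [5];  Q = [1, 2] / [3]
  Insert 1 (step 4): P = [1, 6] / [4] / [5];  Q = [1, 2] / [3] / [4]
  Insert 3 (step 5): P = [1, 3] / [4, 6] / [5];  Q = [1, 2] / [3, 5] / [4]
  Insert 8 (step 6): P = [1, 3, 8] / [4, 6] / [5];  Q = [1, 2, 6] / [3, 5] / [4]
  Insert 7 (step 7): P = [1, 3, 7] / [4, 6, 8] / [5];  Q = [1, 2, 6] / [3, 5, 7] / [4]
  Insert 2 (step 8): P = [1, 2, 7] / [3, 6, 8] / [4] / [5];  Q = [1, 2, 6] / [3, 5, 7] / [4] / [8]
  Insert 9 (step 9): P = [1, 2, 7, 9] / [3, 6, 8] / [4] / [5];  Q = [1, 2, 6, 9] / [3, 5, 7] / [4] / [8]
Final shape: (4, 3, 1, 1).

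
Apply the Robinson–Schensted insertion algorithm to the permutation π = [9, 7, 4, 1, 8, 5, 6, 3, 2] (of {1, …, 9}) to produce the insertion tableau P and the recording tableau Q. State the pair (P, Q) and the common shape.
P = [1, 2, 6] / [3, 5] / [4, 8] / [7] / [9];  Q = [1, 5, 7] / [2, 6] / [3, 8] / [4] / [9];  common shape = (3, 2, 2, 1, 1)

Row-insert the values π_1, π_2, … into P one at a time, bumping the leftmost entry strictly greater than the inserted value down to the next row. The recording tableau Q records, in position (i, j), the step at which that cell was added to P.
  Insert 9 (step 1): P = [9];  Q = [1]
  Insert 7 (step 2): P = [7] / [9];  Q = [1] / [2]
  Insert 4 (step 3): P = [4] / [7] / [9];  Q = [1] / [2] / [3]
  Insert 1 (step 4): P = [1] / [4] / [7] / [9];  Q = [1] / [2] / [3] / [4]
  Insert 8 (step 5): P = [1, 8] / [4] / [7] / [9];  Q = [1, 5] / [2] / [3] / [4]
  Insert 5 (step 6): P = [1, 5] / [4, 8] / [7] / [9];  Q = [1, 5] / [2, 6] / [3] / [4]
  Insert 6 (step 7): P = [1, 5, 6] / [4, 8] / [7] / [9];  Q = [1, 5, 7] / [2, 6] / [3] / [4]
  Insert 3 (step 8): P = [1, 3, 6] / [4, 5] / [7, 8] / [9];  Q = [1, 5, 7] / [2, 6] / [3, 8] / [4]
  Insert 2 (step 9): P = [1, 2, 6] / [3, 5] / [4, 8] / [7] / [9];  Q = [1, 5, 7] / [2, 6] / [3, 8] / [4] / [9]
Final shape: (3, 2, 2, 1, 1).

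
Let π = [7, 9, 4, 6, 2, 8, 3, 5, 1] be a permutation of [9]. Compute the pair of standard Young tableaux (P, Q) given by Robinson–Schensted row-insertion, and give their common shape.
P = [1, 3, 5] / [2, 6, 8] / [4, 9] / [7];  Q = [1, 2, 6] / [3, 4, 8] / [5, 7] / [9];  common shape = (3, 3, 2, 1)

Row-insert the values π_1, π_2, … into P one at a time, bumping the leftmost entry strictly greater than the inserted value down to the next row. The recording tableau Q records, in position (i, j), the step at which that cell was added to P.
  Insert 7 (step 1): P = [7];  Q = [1]
  Insert 9 (step 2): P = [7, 9];  Q = [1, 2]
  Insert 4 (step 3): P = [4, 9] / [7];  Q = [1, 2] / [3]
  Insert 6 (step 4): P = [4, 6] / [7, 9];  Q = [1, 2] / [3, 4]
  Insert 2 (step 5): P = [2, 6] / [4, 9] / [7];  Q = [1, 2] / [3, 4] / [5]
  Insert 8 (step 6): P = [2, 6, 8] / [4, 9] / [7];  Q = [1, 2, 6] / [3, 4] / [5]
  Insert 3 (step 7): P = [2, 3, 8] / [4, 6] / [7, 9];  Q = [1, 2, 6] / [3, 4] / [5, 7]
  Insert 5 (step 8): P = [2, 3, 5] / [4, 6, 8] / [7, 9];  Q = [1, 2, 6] / [3, 4, 8] / [5, 7]
  Insert 1 (step 9): P = [1, 3, 5] / [2, 6, 8] / [4, 9] / [7];  Q = [1, 2, 6] / [3, 4, 8] / [5, 7] / [9]
Final shape: (3, 3, 2, 1).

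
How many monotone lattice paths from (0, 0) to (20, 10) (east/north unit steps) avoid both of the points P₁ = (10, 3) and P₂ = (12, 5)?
Number of paths = 18727423

Inclusion–exclusion. Total paths: C(30, 20) = 30045015. Through P₁: C(13, 10)·C(17, 10) = 5562128. Through P₂: C(17, 12)·C(13, 8) = 7963956. Since P₁ is strictly southwest of P₂, a monotone path through both must visit P₁ then P₂; paths through both = C(13, 10)·C(4, 2)·C(13, 8) = 2208492. Avoid both = 30045015 − 5562128 − 7963956 + 2208492 = 18727423.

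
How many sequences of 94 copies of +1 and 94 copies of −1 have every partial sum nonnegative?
C_94 = 239993345518077005168915776623476723006280827488229600

These ballot sequences are counted by the Catalan number C_n = (1/(n + 1)) · C(2n, n). For n = 94: C_94 = (1/95) · C(188, 94) = 22799367824217315491046998779230288685596678611381812000/95 = 239993345518077005168915776623476723006280827488229600.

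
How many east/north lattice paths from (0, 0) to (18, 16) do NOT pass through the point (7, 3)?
Number of paths = 1904424150

Total paths from (0, 0) to (18, 16): C(34, 18) = 2203961430. Paths through (7, 3): (paths (0, 0) → (7, 3)) × (paths (7, 3) → (18, 16)) = C(10, 7) · C(24, 11) = 120 · 2496144 = 299537280. Avoidance count = 2203961430 − 299537280 = 1904424150.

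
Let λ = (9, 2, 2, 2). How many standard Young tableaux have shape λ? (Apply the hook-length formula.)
# SYT of shape (9, 2, 2, 2) = 13650

Hook-length formula: f^λ = n! / Π hook(c), product over all cells c of the Young diagram. For λ = (9, 2, 2, 2), n = 15 boxes. Hook lengths by row (left-to-right, top-to-bottom): [12, 11, 7, 6, 5, 4, 3, 2, 1]; [4, 3]; [3, 2]; [2, 1]. Product of hooks = 95800320. So f^λ = 15! / 95800320 = 1307674368000 / 95800320 = 13650.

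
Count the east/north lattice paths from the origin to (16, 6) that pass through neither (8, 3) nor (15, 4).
Number of paths = 39720

Inclusion–exclusion. Total paths: C(22, 16) = 74613. Through P₁: C(11, 8)·C(11, 8) = 27225. Through P₂: C(19, 15)·C(3, 1) = 11628. Since P₁ is strictly southwest of P₂, a monotone path through both must visit P₁ then P₂; paths through both = C(11, 8)·C(8, 7)·C(3, 1) = 3960. Avoid both = 74613 − 27225 − 11628 + 3960 = 39720.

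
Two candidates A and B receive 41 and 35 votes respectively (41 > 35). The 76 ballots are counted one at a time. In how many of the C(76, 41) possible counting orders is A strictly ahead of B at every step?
Strict-lead orderings = 430627143717609011460

Total orderings of the 76 votes with 41 for A: C(76, 41) = 5454610487089714145160. By the Bertrand ballot formula (Cycle Lemma / reflection principle), the number of orderings in which A is strictly ahead of B throughout is (p − q)/(p + q) · C(p + q, p) = (41 − 35)/(41 + 35) · 5454610487089714145160 = 430627143717609011460.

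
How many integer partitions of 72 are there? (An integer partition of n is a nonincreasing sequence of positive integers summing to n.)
p(72) = 5392783

Compute p(n) via the recurrence p(n, m) = p(n, m−1) + p(n−m, m), where p(n, m) counts partitions of n with all parts ≤ m and p(n) = p(n, n). The base cases are p(0, m) = 1 and p(n, 0) = 0 for n > 0. Filling the table yields p(72) = 5392783. (Euler's pentagonal recurrence is an alternative.)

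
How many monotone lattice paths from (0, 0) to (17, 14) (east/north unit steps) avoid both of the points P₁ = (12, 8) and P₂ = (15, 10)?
Number of paths = 176848485

Inclusion–exclusion. Total paths: C(31, 17) = 265182525. Through P₁: C(20, 12)·C(11, 5) = 58198140. Through P₂: C(25, 15)·C(6, 2) = 49031400. Since P₁ is strictly southwest of P₂, a monotone path through both must visit P₁ then P₂; paths through both = C(20, 12)·C(5, 3)·C(6, 2) = 18895500. Avoid both = 265182525 − 58198140 − 49031400 + 18895500 = 176848485.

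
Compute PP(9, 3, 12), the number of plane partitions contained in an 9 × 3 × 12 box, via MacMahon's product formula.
PP(9, 3, 12) = 217233856319480

Evaluate the triple product over i = 1..9, j = 1..3, k = 1..12. The factors are (2/1) · (3/2) · (4/3) · (5/4) · (6/5) · (7/6) · (8/7) · (9/8) · … (324 factors total). The numerators and denominators telescope so the product is an integer; carrying out the multiplication exactly gives PP(9, 3, 12) = 217233856319480.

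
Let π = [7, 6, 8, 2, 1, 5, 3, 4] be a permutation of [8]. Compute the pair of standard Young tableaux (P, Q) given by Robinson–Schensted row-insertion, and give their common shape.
P = [1, 3, 4] / [2, 5] / [6, 8] / [7];  Q = [1, 3, 8] / [2, 6] / [4, 7] / [5];  common shape = (3, 2, 2, 1)

Row-insert the values π_1, π_2, … into P one at a time, bumping the leftmost entry strictly greater than the inserted value down to the next row. The recording tableau Q records, in position (i, j), the step at which that cell was added to P.
  Insert 7 (step 1): P = [7];  Q = [1]
  Insert 6 (step 2): P = [6] / [7];  Q = [1] / [2]
  Insert 8 (step 3): P = [6, 8] / [7];  Q = [1, 3] / [2]
  Insert 2 (step 4): P = [2, 8] / [6] / [7];  Q = [1, 3] / [2] / [4]
  Insert 1 (step 5): P = [1, 8] / [2] / [6] / [7];  Q = [1, 3] / [2] / [4] / [5]
  Insert 5 (step 6): P = [1, 5] / [2, 8] / [6] / [7];  Q = [1, 3] / [2, 6] / [4] / [5]
  Insert 3 (step 7): P = [1, 3] / [2, 5] / [6, 8] / [7];  Q = [1, 3] / [2, 6] / [4, 7] / [5]
  Insert 4 (step 8): P = [1, 3, 4] / [2, 5] / [6, 8] / [7];  Q = [1, 3, 8] / [2, 6] / [4, 7] / [5]
Final shape: (3, 2, 2, 1).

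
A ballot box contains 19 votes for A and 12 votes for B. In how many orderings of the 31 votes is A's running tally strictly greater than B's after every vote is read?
Strict-lead orderings = 31865925

Total orderings of the 31 votes with 19 for A: C(31, 19) = 141120525. By the Bertrand ballot formula (Cycle Lemma / reflection principle), the number of orderings in which A is strictly ahead of B throughout is (p − q)/(p + q) · C(p + q, p) = (19 − 12)/(19 + 12) · 141120525 = 31865925.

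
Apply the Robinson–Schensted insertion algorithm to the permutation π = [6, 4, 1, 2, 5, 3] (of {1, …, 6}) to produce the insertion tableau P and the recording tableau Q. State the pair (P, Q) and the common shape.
P = [1, 2, 3] / [4, 5] / [6];  Q = [1, 4, 5] / [2, 6] / [3];  common shape = (3, 2, 1)

Row-insert the values π_1, π_2, … into P one at a time, bumping the leftmost entry strictly greater than the inserted value down to the next row. The recording tableau Q records, in position (i, j), the step at which that cell was added to P.
  Insert 6 (step 1): P = [6];  Q = [1]
  Insert 4 (step 2): P = [4] / [6];  Q = [1] / [2]
  Insert 1 (step 3): P = [1] / [4] / [6];  Q = [1] / [2] / [3]
  Insert 2 (step 4): P = [1, 2] / [4] / [6];  Q = [1, 4] / [2] / [3]
  Insert 5 (step 5): P = [1, 2, 5] / [4] / [6];  Q = [1, 4, 5] / [2] / [3]
  Insert 3 (step 6): P = [1, 2, 3] / [4, 5] / [6];  Q = [1, 4, 5] / [2, 6] / [3]
Final shape: (3, 2, 1).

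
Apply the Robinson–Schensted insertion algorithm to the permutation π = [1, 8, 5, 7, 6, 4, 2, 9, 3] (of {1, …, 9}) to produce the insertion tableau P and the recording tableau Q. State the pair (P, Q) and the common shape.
P = [1, 2, 3, 9] / [4, 6] / [5] / [7] / [8];  Q = [1, 2, 4, 8] / [3, 9] / [5] / [6] / [7];  common shape = (4, 2, 1, 1, 1)

Row-insert the values π_1, π_2, … into P one at a time, bumping the leftmost entry strictly greater than the inserted value down to the next row. The recording tableau Q records, in position (i, j), the step at which that cell was added to P.
  Insert 1 (step 1): P = [1];  Q = [1]
  Insert 8 (step 2): P = [1, 8];  Q = [1, 2]
  Insert 5 (step 3): P = [1, 5] / [8];  Q = [1, 2] / [3]
  Insert 7 (step 4): P = [1, 5, 7] / [8];  Q = [1, 2, 4] / [3]
  Insert 6 (step 5): P = [1, 5, 6] / [7] / [8];  Q = [1, 2, 4] / [3] / [5]
  Insert 4 (step 6): P = [1, 4, 6] / [5] / [7] / [8];  Q = [1, 2, 4] / [3] / [5] / [6]
  Insert 2 (step 7): P = [1, 2, 6] / [4] / [5] / [7] / [8];  Q = [1, 2, 4] / [3] / [5] / [6] / [7]
  Insert 9 (step 8): P = [1, 2, 6, 9] / [4] / [5] / [7] / [8];  Q = [1, 2, 4, 8] / [3] / [5] / [6] / [7]
  Insert 3 (step 9): P = [1, 2, 3, 9] / [4, 6] / [5] / [7] / [8];  Q = [1, 2, 4, 8] / [3, 9] / [5] / [6] / [7]
Final shape: (4, 2, 1, 1, 1).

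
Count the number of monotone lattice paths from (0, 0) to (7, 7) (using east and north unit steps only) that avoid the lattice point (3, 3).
Number of paths = 2032

Total paths from (0, 0) to (7, 7): C(14, 7) = 3432. Paths through (3, 3): (paths (0, 0) → (3, 3)) × (paths (3, 3) → (7, 7)) = C(6, 3) · C(8, 4) = 20 · 70 = 1400. Avoidance count = 3432 − 1400 = 2032.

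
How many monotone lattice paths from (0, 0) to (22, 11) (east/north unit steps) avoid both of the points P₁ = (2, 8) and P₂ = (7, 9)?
Number of paths = 191937905

Inclusion–exclusion. Total paths: C(33, 22) = 193536720. Through P₁: C(10, 2)·C(23, 20) = 79695. Through P₂: C(16, 7)·C(17, 15) = 1555840. Since P₁ is strictly southwest of P₂, a monotone path through both must visit P₁ then P₂; paths through both = C(10, 2)·C(6, 5)·C(17, 15) = 36720. Avoid both = 193536720 − 79695 − 1555840 + 36720 = 191937905.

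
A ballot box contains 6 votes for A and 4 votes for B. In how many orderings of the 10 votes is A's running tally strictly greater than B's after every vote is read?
Strict-lead orderings = 42

Total orderings of the 10 votes with 6 for A: C(10, 6) = 210. By the Bertrand ballot formula (Cycle Lemma / reflection principle), the number of orderings in which A is strictly ahead of B throughout is (p − q)/(p + q) · C(p + q, p) = (6 − 4)/(6 + 4) · 210 = 42.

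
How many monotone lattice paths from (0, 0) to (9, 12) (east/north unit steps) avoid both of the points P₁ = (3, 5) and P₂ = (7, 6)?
Number of paths = 157626

Inclusion–exclusion. Total paths: C(21, 9) = 293930. Through P₁: C(8, 3)·C(13, 6) = 96096. Through P₂: C(13, 7)·C(8, 2) = 48048. Since P₁ is strictly southwest of P₂, a monotone path through both must visit P₁ then P₂; paths through both = C(8, 3)·C(5, 4)·C(8, 2) = 7840. Avoid both = 293930 − 96096 − 48048 + 7840 = 157626.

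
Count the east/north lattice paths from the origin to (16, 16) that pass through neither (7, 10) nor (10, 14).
Number of paths = 467887022

Inclusion–exclusion. Total paths: C(32, 16) = 601080390. Through P₁: C(17, 7)·C(15, 9) = 97337240. Through P₂: C(24, 10)·C(8, 6) = 54915168. Since P₁ is strictly southwest of P₂, a monotone path through both must visit P₁ then P₂; paths through both = C(17, 7)·C(7, 3)·C(8, 6) = 19059040. Avoid both = 601080390 − 97337240 − 54915168 + 19059040 = 467887022.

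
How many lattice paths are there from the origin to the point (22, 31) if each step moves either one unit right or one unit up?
Number of paths = 462525733568080

A monotone lattice path from (0, 0) to (22, 31) consists of 22 east steps and 31 north steps in some order, so it is determined by which 22 of the 53 steps are east. The count is C(53, 22) = 462525733568080.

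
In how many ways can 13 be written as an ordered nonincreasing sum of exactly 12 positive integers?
p(13, 12 parts) = 1

Partitions of n into exactly k parts ↔ partitions of n − k into at most k parts (subtract 1 from each part). For n = 13, k = 12, the partitions are: 2+1+1+1+1+1+1+1+1+1+1+1. Count = 1.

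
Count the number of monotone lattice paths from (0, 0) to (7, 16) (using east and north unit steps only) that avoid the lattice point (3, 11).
Number of paths = 199293

Total paths from (0, 0) to (7, 16): C(23, 7) = 245157. Paths through (3, 11): (paths (0, 0) → (3, 11)) × (paths (3, 11) → (7, 16)) = C(14, 3) · C(9, 4) = 364 · 126 = 45864. Avoidance count = 245157 − 45864 = 199293.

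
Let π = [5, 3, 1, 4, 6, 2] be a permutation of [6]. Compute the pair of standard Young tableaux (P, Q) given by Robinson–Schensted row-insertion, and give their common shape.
P = [1, 2, 6] / [3, 4] / [5];  Q = [1, 4, 5] / [2, 6] / [3];  common shape = (3, 2, 1)

Row-insert the values π_1, π_2, … into P one at a time, bumping the leftmost entry strictly greater than the inserted value down to the next row. The recording tableau Q records, in position (i, j), the step at which that cell was added to P.
  Insert 5 (step 1): P = [5];  Q = [1]
  Insert 3 (step 2): P = [3] / [5];  Q = [1] / [2]
  Insert 1 (step 3): P = [1] / [3] / [5];  Q = [1] / [2] / [3]
  Insert 4 (step 4): P = [1, 4] / [3] / [5];  Q = [1, 4] / [2] / [3]
  Insert 6 (step 5): P = [1, 4, 6] / [3] / [5];  Q = [1, 4, 5] / [2] / [3]
  Insert 2 (step 6): P = [1, 2, 6] / [3, 4] / [5];  Q = [1, 4, 5] / [2, 6] / [3]
Final shape: (3, 2, 1).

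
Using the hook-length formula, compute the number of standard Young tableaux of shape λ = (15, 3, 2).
# SYT of shape (15, 3, 2) = 55575

Hook-length formula: f^λ = n! / Π hook(c), product over all cells c of the Young diagram. For λ = (15, 3, 2), n = 20 boxes. Hook lengths by row (left-to-right, top-to-bottom): [17, 16, 14, 12, 11, 10, 9, 8, 7, 6, 5, 4, 3, 2, 1]; [4, 3, 1]; [2, 1]. Product of hooks = 43776914227200. So f^λ = 20! / 43776914227200 = 2432902008176640000 / 43776914227200 = 55575.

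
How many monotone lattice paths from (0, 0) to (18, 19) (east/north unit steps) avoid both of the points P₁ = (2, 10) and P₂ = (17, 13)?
Number of paths = 16699853592

Inclusion–exclusion. Total paths: C(37, 18) = 17672631900. Through P₁: C(12, 2)·C(25, 16) = 134836350. Through P₂: C(30, 17)·C(7, 1) = 838318950. Since P₁ is strictly southwest of P₂, a monotone path through both must visit P₁ then P₂; paths through both = C(12, 2)·C(18, 15)·C(7, 1) = 376992. Avoid both = 17672631900 − 134836350 − 838318950 + 376992 = 16699853592.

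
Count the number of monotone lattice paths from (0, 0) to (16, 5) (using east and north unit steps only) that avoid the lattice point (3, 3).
Number of paths = 18249

Total paths from (0, 0) to (16, 5): C(21, 16) = 20349. Paths through (3, 3): (paths (0, 0) → (3, 3)) × (paths (3, 3) → (16, 5)) = C(6, 3) · C(15, 13) = 20 · 105 = 2100. Avoidance count = 20349 − 2100 = 18249.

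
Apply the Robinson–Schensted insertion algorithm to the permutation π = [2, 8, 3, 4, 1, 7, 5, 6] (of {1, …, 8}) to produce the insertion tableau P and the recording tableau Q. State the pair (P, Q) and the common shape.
P = [1, 3, 4, 5, 6] / [2, 7] / [8];  Q = [1, 2, 4, 6, 8] / [3, 7] / [5];  common shape = (5, 2, 1)

Row-insert the values π_1, π_2, … into P one at a time, bumping the leftmost entry strictly greater than the inserted value down to the next row. The recording tableau Q records, in position (i, j), the step at which that cell was added to P.
  Insert 2 (step 1): P = [2];  Q = [1]
  Insert 8 (step 2): P = [2, 8];  Q = [1, 2]
  Insert 3 (step 3): P = [2, 3] / [8];  Q = [1, 2] / [3]
  Insert 4 (step 4): P = [2, 3, 4] / [8];  Q = [1, 2, 4] / [3]
  Insert 1 (step 5): P = [1, 3, 4] / [2] / [8];  Q = [1, 2, 4] / [3] / [5]
  Insert 7 (step 6): P = [1, 3, 4, 7] / [2] / [8];  Q = [1, 2, 4, 6] / [3] / [5]
  Insert 5 (step 7): P = [1, 3, 4, 5] / [2, 7] / [8];  Q = [1, 2, 4, 6] / [3, 7] / [5]
  Insert 6 (step 8): P = [1, 3, 4, 5, 6] / [2, 7] / [8];  Q = [1, 2, 4, 6, 8] / [3, 7] / [5]
Final shape: (5, 2, 1).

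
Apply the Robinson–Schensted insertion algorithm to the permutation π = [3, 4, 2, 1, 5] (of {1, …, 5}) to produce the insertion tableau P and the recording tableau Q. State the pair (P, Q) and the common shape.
P = [1, 4, 5] / [2] / [3];  Q = [1, 2, 5] / [3] / [4];  common shape = (3, 1, 1)

Row-insert the values π_1, π_2, … into P one at a time, bumping the leftmost entry strictly greater than the inserted value down to the next row. The recording tableau Q records, in position (i, j), the step at which that cell was added to P.
  Insert 3 (step 1): P = [3];  Q = [1]
  Insert 4 (step 2): P = [3, 4];  Q = [1, 2]
  Insert 2 (step 3): P = [2, 4] / [3];  Q = [1, 2] / [3]
  Insert 1 (step 4): P = [1, 4] / [2] / [3];  Q = [1, 2] / [3] / [4]
  Insert 5 (step 5): P = [1, 4, 5] / [2] / [3];  Q = [1, 2, 5] / [3] / [4]
Final shape: (3, 1, 1).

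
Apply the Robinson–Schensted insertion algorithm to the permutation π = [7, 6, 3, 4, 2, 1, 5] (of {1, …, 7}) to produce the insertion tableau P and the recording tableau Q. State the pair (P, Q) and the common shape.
P = [1, 4, 5] / [2] / [3] / [6] / [7];  Q = [1, 4, 7] / [2] / [3] / [5] / [6];  common shape = (3, 1, 1, 1, 1)

Row-insert the values π_1, π_2, … into P one at a time, bumping the leftmost entry strictly greater than the inserted value down to the next row. The recording tableau Q records, in position (i, j), the step at which that cell was added to P.
  Insert 7 (step 1): P = [7];  Q = [1]
  Insert 6 (step 2): P = [6] / [7];  Q = [1] / [2]
  Insert 3 (step 3): P = [3] / [6] / [7];  Q = [1] / [2] / [3]
  Insert 4 (step 4): P = [3, 4] / [6] / [7];  Q = [1, 4] / [2] / [3]
  Insert 2 (step 5): P = [2, 4] / [3] / [6] / [7];  Q = [1, 4] / [2] / [3] / [5]
  Insert 1 (step 6): P = [1, 4] / [2] / [3] / [6] / [7];  Q = [1, 4] / [2] / [3] / [5] / [6]
  Insert 5 (step 7): P = [1, 4, 5] / [2] / [3] / [6] / [7];  Q = [1, 4, 7] / [2] / [3] / [5] / [6]
Final shape: (3, 1, 1, 1, 1).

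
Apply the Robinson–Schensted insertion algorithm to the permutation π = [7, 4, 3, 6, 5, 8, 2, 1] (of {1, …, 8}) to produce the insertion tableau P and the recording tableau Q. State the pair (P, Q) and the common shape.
P = [1, 5, 8] / [2, 6] / [3] / [4] / [7];  Q = [1, 4, 6] / [2, 5] / [3] / [7] / [8];  common shape = (3, 2, 1, 1, 1)

Row-insert the values π_1, π_2, … into P one at a time, bumping the leftmost entry strictly greater than the inserted value down to the next row. The recording tableau Q records, in position (i, j), the step at which that cell was added to P.
  Insert 7 (step 1): P = [7];  Q = [1]
  Insert 4 (step 2): P = [4] / [7];  Q = [1] / [2]
  Insert 3 (step 3): P = [3] / [4] / [7];  Q = [1] / [2] / [3]
  Insert 6 (step 4): P = [3, 6] / [4] / [7];  Q = [1, 4] / [2] / [3]
  Insert 5 (step 5): P = [3, 5] / [4, 6] / [7];  Q = [1, 4] / [2, 5] / [3]
  Insert 8 (step 6): P = [3, 5, 8] / [4, 6] / [7];  Q = [1, 4, 6] / [2, 5] / [3]
  Insert 2 (step 7): P = [2, 5, 8] / [3, 6] / [4] / [7];  Q = [1, 4, 6] / [2, 5] / [3] / [7]
  Insert 1 (step 8): P = [1, 5, 8] / [2, 6] / [3] / [4] / [7];  Q = [1, 4, 6] / [2, 5] / [3] / [7] / [8]
Final shape: (3, 2, 1, 1, 1).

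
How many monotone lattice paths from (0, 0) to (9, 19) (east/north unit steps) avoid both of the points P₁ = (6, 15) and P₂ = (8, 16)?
Number of paths = 2716944

Inclusion–exclusion. Total paths: C(28, 9) = 6906900. Through P₁: C(21, 6)·C(7, 3) = 1899240. Through P₂: C(24, 8)·C(4, 1) = 2941884. Since P₁ is strictly southwest of P₂, a monotone path through both must visit P₁ then P₂; paths through both = C(21, 6)·C(3, 2)·C(4, 1) = 651168. Avoid both = 6906900 − 1899240 − 2941884 + 651168 = 2716944.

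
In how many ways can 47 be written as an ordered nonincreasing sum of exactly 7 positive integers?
p(47, 7 parts) = 6430

Partitions of n into exactly k parts are in bijection with partitions of n − k into at most k parts (subtract 1 from each part). So p(47, exactly 7) = p(40, parts ≤ 7). Computing via the recurrence p(m, j) = p(m, j−1) + p(m−j, j) gives 6430.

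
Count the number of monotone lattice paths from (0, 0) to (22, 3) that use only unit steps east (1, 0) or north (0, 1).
Number of paths = 2300

A monotone lattice path from (0, 0) to (22, 3) consists of 22 east steps and 3 north steps in some order, so it is determined by which 22 of the 25 steps are east. The count is C(25, 22) = 2300.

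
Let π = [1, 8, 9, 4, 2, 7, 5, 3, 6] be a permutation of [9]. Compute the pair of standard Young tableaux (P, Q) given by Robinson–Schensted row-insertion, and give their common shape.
P = [1, 2, 3, 6] / [4, 5] / [7, 9] / [8];  Q = [1, 2, 3, 9] / [4, 6] / [5, 7] / [8];  common shape = (4, 2, 2, 1)

Row-insert the values π_1, π_2, … into P one at a time, bumping the leftmost entry strictly greater than the inserted value down to the next row. The recording tableau Q records, in position (i, j), the step at which that cell was added to P.
  Insert 1 (step 1): P = [1];  Q = [1]
  Insert 8 (step 2): P = [1, 8];  Q = [1, 2]
  Insert 9 (step 3): P = [1, 8, 9];  Q = [1, 2, 3]
  Insert 4 (step 4): P = [1, 4, 9] / [8];  Q = [1, 2, 3] / [4]
  Insert 2 (step 5): P = [1, 2, 9] / [4] / [8];  Q = [1, 2, 3] / [4] / [5]
  Insert 7 (step 6): P = [1, 2, 7] / [4, 9] / [8];  Q = [1, 2, 3] / [4, 6] / [5]
  Insert 5 (step 7): P = [1, 2, 5] / [4, 7] / [8, 9];  Q = [1, 2, 3] / [4, 6] / [5, 7]
  Insert 3 (step 8): P = [1, 2, 3] / [4, 5] / [7, 9] / [8];  Q = [1, 2, 3] / [4, 6] / [5, 7] / [8]
  Insert 6 (step 9): P = [1, 2, 3, 6] / [4, 5] / [7, 9] / [8];  Q = [1, 2, 3, 9] / [4, 6] / [5, 7] / [8]
Final shape: (4, 2, 2, 1).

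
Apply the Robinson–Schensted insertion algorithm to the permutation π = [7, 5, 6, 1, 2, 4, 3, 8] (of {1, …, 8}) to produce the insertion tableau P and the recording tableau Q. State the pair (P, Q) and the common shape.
P = [1, 2, 3, 8] / [4, 6] / [5] / [7];  Q = [1, 3, 6, 8] / [2, 5] / [4] / [7];  common shape = (4, 2, 1, 1)

Row-insert the values π_1, π_2, … into P one at a time, bumping the leftmost entry strictly greater than the inserted value down to the next row. The recording tableau Q records, in position (i, j), the step at which that cell was added to P.
  Insert 7 (step 1): P = [7];  Q = [1]
  Insert 5 (step 2): P = [5] / [7];  Q = [1] / [2]
  Insert 6 (step 3): P = [5, 6] / [7];  Q = [1, 3] / [2]
  Insert 1 (step 4): P = [1, 6] / [5] / [7];  Q = [1, 3] / [2] / [4]
  Insert 2 (step 5): P = [1, 2] / [5, 6] / [7];  Q = [1, 3] / [2, 5] / [4]
  Insert 4 (step 6): P = [1, 2, 4] / [5, 6] / [7];  Q = [1, 3, 6] / [2, 5] / [4]
  Insert 3 (step 7): P = [1, 2, 3] / [4, 6] / [5] / [7];  Q = [1, 3, 6] / [2, 5] / [4] / [7]
  Insert 8 (step 8): P = [1, 2, 3, 8] / [4, 6] / [5] / [7];  Q = [1, 3, 6, 8] / [2, 5] / [4] / [7]
Final shape: (4, 2, 1, 1).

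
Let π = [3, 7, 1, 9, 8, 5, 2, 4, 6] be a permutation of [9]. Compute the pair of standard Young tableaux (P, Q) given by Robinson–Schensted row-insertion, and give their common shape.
P = [1, 2, 4, 6] / [3, 5, 8] / [7] / [9];  Q = [1, 2, 4, 9] / [3, 5, 8] / [6] / [7];  common shape = (4, 3, 1, 1)

Row-insert the values π_1, π_2, … into P one at a time, bumping the leftmost entry strictly greater than the inserted value down to the next row. The recording tableau Q records, in position (i, j), the step at which that cell was added to P.
  Insert 3 (step 1): P = [3];  Q = [1]
  Insert 7 (step 2): P = [3, 7];  Q = [1, 2]
  Insert 1 (step 3): P = [1, 7] / [3];  Q = [1, 2] / [3]
  Insert 9 (step 4): P = [1, 7, 9] / [3];  Q = [1, 2, 4] / [3]
  Insert 8 (step 5): P = [1, 7, 8] / [3, 9];  Q = [1, 2, 4] / [3, 5]
  Insert 5 (step 6): P = [1, 5, 8] / [3, 7] / [9];  Q = [1, 2, 4] / [3, 5] / [6]
  Insert 2 (step 7): P = [1, 2, 8] / [3, 5] / [7] / [9];  Q = [1, 2, 4] / [3, 5] / [6] / [7]
  Insert 4 (step 8): P = [1, 2, 4] / [3, 5, 8] / [7] / [9];  Q = [1, 2, 4] / [3, 5, 8] / [6] / [7]
  Insert 6 (step 9): P = [1, 2, 4, 6] / [3, 5, 8] / [7] / [9];  Q = [1, 2, 4, 9] / [3, 5, 8] / [6] / [7]
Final shape: (4, 3, 1, 1).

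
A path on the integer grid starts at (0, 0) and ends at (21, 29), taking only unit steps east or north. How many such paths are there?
Number of paths = 67327446062800

A monotone lattice path from (0, 0) to (21, 29) consists of 21 east steps and 29 north steps in some order, so it is determined by which 21 of the 50 steps are east. The count is C(50, 21) = 67327446062800.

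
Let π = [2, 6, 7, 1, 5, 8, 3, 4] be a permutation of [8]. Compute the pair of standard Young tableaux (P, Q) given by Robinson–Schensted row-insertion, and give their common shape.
P = [1, 3, 4, 8] / [2, 5, 7] / [6];  Q = [1, 2, 3, 6] / [4, 5, 8] / [7];  common shape = (4, 3, 1)

Row-insert the values π_1, π_2, … into P one at a time, bumping the leftmost entry strictly greater than the inserted value down to the next row. The recording tableau Q records, in position (i, j), the step at which that cell was added to P.
  Insert 2 (step 1): P = [2];  Q = [1]
  Insert 6 (step 2): P = [2, 6];  Q = [1, 2]
  Insert 7 (step 3): P = [2, 6, 7];  Q = [1, 2, 3]
  Insert 1 (step 4): P = [1, 6, 7] / [2];  Q = [1, 2, 3] / [4]
  Insert 5 (step 5): P = [1, 5, 7] / [2, 6];  Q = [1, 2, 3] / [4, 5]
  Insert 8 (step 6): P = [1, 5, 7, 8] / [2, 6];  Q = [1, 2, 3, 6] / [4, 5]
  Insert 3 (step 7): P = [1, 3, 7, 8] / [2, 5] / [6];  Q = [1, 2, 3, 6] / [4, 5] / [7]
  Insert 4 (step 8): P = [1, 3, 4, 8] / [2, 5, 7] / [6];  Q = [1, 2, 3, 6] / [4, 5, 8] / [7]
Final shape: (4, 3, 1).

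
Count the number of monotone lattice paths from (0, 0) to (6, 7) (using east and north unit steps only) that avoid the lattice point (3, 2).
Number of paths = 1156

Total paths from (0, 0) to (6, 7): C(13, 6) = 1716. Paths through (3, 2): (paths (0, 0) → (3, 2)) × (paths (3, 2) → (6, 7)) = C(5, 3) · C(8, 3) = 10 · 56 = 560. Avoidance count = 1716 − 560 = 1156.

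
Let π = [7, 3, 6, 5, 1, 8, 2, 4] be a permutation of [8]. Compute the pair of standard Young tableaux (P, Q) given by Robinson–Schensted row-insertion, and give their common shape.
P = [1, 2, 4] / [3, 5, 8] / [6] / [7];  Q = [1, 3, 6] / [2, 7, 8] / [4] / [5];  common shape = (3, 3, 1, 1)

Row-insert the values π_1, π_2, … into P one at a time, bumping the leftmost entry strictly greater than the inserted value down to the next row. The recording tableau Q records, in position (i, j), the step at which that cell was added to P.
  Insert 7 (step 1): P = [7];  Q = [1]
  Insert 3 (step 2): P = [3] / [7];  Q = [1] / [2]
  Insert 6 (step 3): P = [3, 6] / [7];  Q = [1, 3] / [2]
  Insert 5 (step 4): P = [3, 5] / [6] / [7];  Q = [1, 3] / [2] / [4]
  Insert 1 (step 5): P = [1, 5] / [3] / [6] / [7];  Q = [1, 3] / [2] / [4] / [5]
  Insert 8 (step 6): P = [1, 5, 8] / [3] / [6] / [7];  Q = [1, 3, 6] / [2] / [4] / [5]
  Insert 2 (step 7): P = [1, 2, 8] / [3, 5] / [6] / [7];  Q = [1, 3, 6] / [2, 7] / [4] / [5]
  Insert 4 (step 8): P = [1, 2, 4] / [3, 5, 8] / [6] / [7];  Q = [1, 3, 6] / [2, 7, 8] / [4] / [5]
Final shape: (3, 3, 1, 1).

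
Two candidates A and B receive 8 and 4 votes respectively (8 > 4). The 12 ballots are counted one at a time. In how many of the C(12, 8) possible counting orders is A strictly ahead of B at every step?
Strict-lead orderings = 165

Total orderings of the 12 votes with 8 for A: C(12, 8) = 495. By the Bertrand ballot formula (Cycle Lemma / reflection principle), the number of orderings in which A is strictly ahead of B throughout is (p − q)/(p + q) · C(p + q, p) = (8 − 4)/(8 + 4) · 495 = 165.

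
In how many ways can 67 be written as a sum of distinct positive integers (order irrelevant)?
q(67) = 22250

A partition into distinct parts is a strictly decreasing sequence summing to n. The recurrence d(n, m) = d(n, m−1) + d(n−m, m−1) (use part m at most once) with q(n) = d(n, n) gives q(67) = 22250. (Euler's theorem: # distinct-part partitions = # odd-part partitions.)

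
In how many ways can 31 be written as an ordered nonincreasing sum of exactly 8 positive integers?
p(31, 8 parts) = 764

Partitions of n into exactly k parts are in bijection with partitions of n − k into at most k parts (subtract 1 from each part). So p(31, exactly 8) = p(23, parts ≤ 8). Computing via the recurrence p(m, j) = p(m, j−1) + p(m−j, j) gives 764.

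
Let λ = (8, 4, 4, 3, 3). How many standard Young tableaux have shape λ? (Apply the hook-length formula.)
# SYT of shape (8, 4, 4, 3, 3) = 698377680

Hook-length formula: f^λ = n! / Π hook(c), product over all cells c of the Young diagram. For λ = (8, 4, 4, 3, 3), n = 22 boxes. Hook lengths by row (left-to-right, top-to-bottom): [12, 11, 10, 7, 4, 3, 2, 1]; [7, 6, 5, 2]; [6, 5, 4, 1]; [4, 3, 2]; [3, 2, 1]. Product of hooks = 1609445376000. So f^λ = 22! / 1609445376000 = 1124000727777607680000 / 1609445376000 = 698377680.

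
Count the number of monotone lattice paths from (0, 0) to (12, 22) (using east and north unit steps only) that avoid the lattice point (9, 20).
Number of paths = 448203990

Total paths from (0, 0) to (12, 22): C(34, 12) = 548354040. Paths through (9, 20): (paths (0, 0) → (9, 20)) × (paths (9, 20) → (12, 22)) = C(29, 9) · C(5, 3) = 10015005 · 10 = 100150050. Avoidance count = 548354040 − 100150050 = 448203990.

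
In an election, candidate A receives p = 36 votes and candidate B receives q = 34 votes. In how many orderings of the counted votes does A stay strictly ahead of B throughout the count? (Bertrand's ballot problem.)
Strict-lead orderings = 3116285494907301262

Total orderings of the 70 votes with 36 for A: C(70, 36) = 109069992321755544170. By the Bertrand ballot formula (Cycle Lemma / reflection principle), the number of orderings in which A is strictly ahead of B throughout is (p − q)/(p + q) · C(p + q, p) = (36 − 34)/(36 + 34) · 109069992321755544170 = 3116285494907301262.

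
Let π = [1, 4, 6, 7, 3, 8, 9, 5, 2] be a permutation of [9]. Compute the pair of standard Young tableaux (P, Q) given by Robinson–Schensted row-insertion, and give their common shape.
P = [1, 2, 5, 7, 8, 9] / [3, 6] / [4];  Q = [1, 2, 3, 4, 6, 7] / [5, 8] / [9];  common shape = (6, 2, 1)

Row-insert the values π_1, π_2, … into P one at a time, bumping the leftmost entry strictly greater than the inserted value down to the next row. The recording tableau Q records, in position (i, j), the step at which that cell was added to P.
  Insert 1 (step 1): P = [1];  Q = [1]
  Insert 4 (step 2): P = [1, 4];  Q = [1, 2]
  Insert 6 (step 3): P = [1, 4, 6];  Q = [1, 2, 3]
  Insert 7 (step 4): P = [1, 4, 6, 7];  Q = [1, 2, 3, 4]
  Insert 3 (step 5): P = [1, 3, 6, 7] / [4];  Q = [1, 2, 3, 4] / [5]
  Insert 8 (step 6): P = [1, 3, 6, 7, 8] / [4];  Q = [1, 2, 3, 4, 6] / [5]
  Insert 9 (step 7): P = [1, 3, 6, 7, 8, 9] / [4];  Q = [1, 2, 3, 4, 6, 7] / [5]
  Insert 5 (step 8): P = [1, 3, 5, 7, 8, 9] / [4, 6];  Q = [1, 2, 3, 4, 6, 7] / [5, 8]
  Insert 2 (step 9): P = [1, 2, 5, 7, 8, 9] / [3, 6] / [4];  Q = [1, 2, 3, 4, 6, 7] / [5, 8] / [9]
Final shape: (6, 2, 1).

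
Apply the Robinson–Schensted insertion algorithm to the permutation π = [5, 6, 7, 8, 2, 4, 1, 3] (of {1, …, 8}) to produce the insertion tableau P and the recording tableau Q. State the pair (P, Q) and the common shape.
P = [1, 3, 7, 8] / [2, 4] / [5, 6];  Q = [1, 2, 3, 4] / [5, 6] / [7, 8];  common shape = (4, 2, 2)

Row-insert the values π_1, π_2, … into P one at a time, bumping the leftmost entry strictly greater than the inserted value down to the next row. The recording tableau Q records, in position (i, j), the step at which that cell was added to P.
  Insert 5 (step 1): P = [5];  Q = [1]
  Insert 6 (step 2): P = [5, 6];  Q = [1, 2]
  Insert 7 (step 3): P = [5, 6, 7];  Q = [1, 2, 3]
  Insert 8 (step 4): P = [5, 6, 7, 8];  Q = [1, 2, 3, 4]
  Insert 2 (step 5): P = [2, 6, 7, 8] / [5];  Q = [1, 2, 3, 4] / [5]
  Insert 4 (step 6): P = [2, 4, 7, 8] / [5, 6];  Q = [1, 2, 3, 4] / [5, 6]
  Insert 1 (step 7): P = [1, 4, 7, 8] / [2, 6] / [5];  Q = [1, 2, 3, 4] / [5, 6] / [7]
  Insert 3 (step 8): P = [1, 3, 7, 8] / [2, 4] / [5, 6];  Q = [1, 2, 3, 4] / [5, 6] / [7, 8]
Final shape: (4, 2, 2).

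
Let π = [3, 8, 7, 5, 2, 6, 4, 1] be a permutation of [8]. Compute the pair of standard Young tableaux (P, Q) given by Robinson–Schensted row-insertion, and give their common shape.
P = [1, 4, 6] / [2, 5] / [3] / [7] / [8];  Q = [1, 2, 6] / [3, 7] / [4] / [5] / [8];  common shape = (3, 2, 1, 1, 1)

Row-insert the values π_1, π_2, … into P one at a time, bumping the leftmost entry strictly greater than the inserted value down to the next row. The recording tableau Q records, in position (i, j), the step at which that cell was added to P.
  Insert 3 (step 1): P = [3];  Q = [1]
  Insert 8 (step 2): P = [3, 8];  Q = [1, 2]
  Insert 7 (step 3): P = [3, 7] / [8];  Q = [1, 2] / [3]
  Insert 5 (step 4): P = [3, 5] / [7] / [8];  Q = [1, 2] / [3] / [4]
  Insert 2 (step 5): P = [2, 5] / [3] / [7] / [8];  Q = [1, 2] / [3] / [4] / [5]
  Insert 6 (step 6): P = [2, 5, 6] / [3] / [7] / [8];  Q = [1, 2, 6] / [3] / [4] / [5]
  Insert 4 (step 7): P = [2, 4, 6] / [3, 5] / [7] / [8];  Q = [1, 2, 6] / [3, 7] / [4] / [5]
  Insert 1 (step 8): P = [1, 4, 6] / [2, 5] / [3] / [7] / [8];  Q = [1, 2, 6] / [3, 7] / [4] / [5] / [8]
Final shape: (3, 2, 1, 1, 1).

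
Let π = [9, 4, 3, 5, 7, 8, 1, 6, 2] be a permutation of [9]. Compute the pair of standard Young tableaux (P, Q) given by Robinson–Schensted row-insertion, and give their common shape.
P = [1, 2, 6, 8] / [3, 5] / [4, 7] / [9];  Q = [1, 4, 5, 6] / [2, 8] / [3, 9] / [7];  common shape = (4, 2, 2, 1)

Row-insert the values π_1, π_2, … into P one at a time, bumping the leftmost entry strictly greater than the inserted value down to the next row. The recording tableau Q records, in position (i, j), the step at which that cell was added to P.
  Insert 9 (step 1): P = [9];  Q = [1]
  Insert 4 (step 2): P = [4] / [9];  Q = [1] / [2]
  Insert 3 (step 3): P = [3] / [4] / [9];  Q = [1] / [2] / [3]
  Insert 5 (step 4): P = [3, 5] / [4] / [9];  Q = [1, 4] / [2] / [3]
  Insert 7 (step 5): P = [3, 5, 7] / [4] / [9];  Q = [1, 4, 5] / [2] / [3]
  Insert 8 (step 6): P = [3, 5, 7, 8] / [4] / [9];  Q = [1, 4, 5, 6] / [2] / [3]
  Insert 1 (step 7): P = [1, 5, 7, 8] / [3] / [4] / [9];  Q = [1, 4, 5, 6] / [2] / [3] / [7]
  Insert 6 (step 8): P = [1, 5, 6, 8] / [3, 7] / [4] / [9];  Q = [1, 4, 5, 6] / [2, 8] / [3] / [7]
  Insert 2 (step 9): P = [1, 2, 6, 8] / [3, 5] / [4, 7] / [9];  Q = [1, 4, 5, 6] / [2, 8] / [3, 9] / [7]
Final shape: (4, 2, 2, 1).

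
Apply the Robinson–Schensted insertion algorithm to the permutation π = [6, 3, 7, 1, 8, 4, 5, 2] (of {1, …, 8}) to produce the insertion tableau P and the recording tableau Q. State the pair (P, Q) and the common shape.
P = [1, 2, 5] / [3, 4, 8] / [6, 7];  Q = [1, 3, 5] / [2, 6, 7] / [4, 8];  common shape = (3, 3, 2)

Row-insert the values π_1, π_2, … into P one at a time, bumping the leftmost entry strictly greater than the inserted value down to the next row. The recording tableau Q records, in position (i, j), the step at which that cell was added to P.
  Insert 6 (step 1): P = [6];  Q = [1]
  Insert 3 (step 2): P = [3] / [6];  Q = [1] / [2]
  Insert 7 (step 3): P = [3, 7] / [6];  Q = [1, 3] / [2]
  Insert 1 (step 4): P = [1, 7] / [3] / [6];  Q = [1, 3] / [2] / [4]
  Insert 8 (step 5): P = [1, 7, 8] / [3] / [6];  Q = [1, 3, 5] / [2] / [4]
  Insert 4 (step 6): P = [1, 4, 8] / [3, 7] / [6];  Q = [1, 3, 5] / [2, 6] / [4]
  Insert 5 (step 7): P = [1, 4, 5] / [3, 7, 8] / [6];  Q = [1, 3, 5] / [2, 6, 7] / [4]
  Insert 2 (step 8): P = [1, 2, 5] / [3, 4, 8] / [6, 7];  Q = [1, 3, 5] / [2, 6, 7] / [4, 8]
Final shape: (3, 3, 2).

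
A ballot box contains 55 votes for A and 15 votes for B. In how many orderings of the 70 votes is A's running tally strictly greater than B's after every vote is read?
Strict-lead orderings = 412274681406208

Total orderings of the 70 votes with 55 for A: C(70, 55) = 721480692460864. By the Bertrand ballot formula (Cycle Lemma / reflection principle), the number of orderings in which A is strictly ahead of B throughout is (p − q)/(p + q) · C(p + q, p) = (55 − 15)/(55 + 15) · 721480692460864 = 412274681406208.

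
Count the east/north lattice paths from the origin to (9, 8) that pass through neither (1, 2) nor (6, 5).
Number of paths = 9421

Inclusion–exclusion. Total paths: C(17, 9) = 24310. Through P₁: C(3, 1)·C(14, 8) = 9009. Through P₂: C(11, 6)·C(6, 3) = 9240. Since P₁ is strictly southwest of P₂, a monotone path through both must visit P₁ then P₂; paths through both = C(3, 1)·C(8, 5)·C(6, 3) = 3360. Avoid both = 24310 − 9009 − 9240 + 3360 = 9421.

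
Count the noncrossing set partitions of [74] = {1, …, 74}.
C_74 = 311496878311103321137536291518809134027240

These noncrossing partitions are counted by the Catalan number C_n = (1/(n + 1)) · C(2n, n). For n = 74: C_74 = (1/75) · C(148, 74) = 23362265873332749085315221863910685052043000/75 = 311496878311103321137536291518809134027240.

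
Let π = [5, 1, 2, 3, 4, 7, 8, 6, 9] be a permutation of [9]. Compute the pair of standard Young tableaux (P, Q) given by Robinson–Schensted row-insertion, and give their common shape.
P = [1, 2, 3, 4, 6, 8, 9] / [5, 7];  Q = [1, 3, 4, 5, 6, 7, 9] / [2, 8];  common shape = (7, 2)

Row-insert the values π_1, π_2, … into P one at a time, bumping the leftmost entry strictly greater than the inserted value down to the next row. The recording tableau Q records, in position (i, j), the step at which that cell was added to P.
  Insert 5 (step 1): P = [5];  Q = [1]
  Insert 1 (step 2): P = [1] / [5];  Q = [1] / [2]
  Insert 2 (step 3): P = [1, 2] / [5];  Q = [1, 3] / [2]
  Insert 3 (step 4): P = [1, 2, 3] / [5];  Q = [1, 3, 4] / [2]
  Insert 4 (step 5): P = [1, 2, 3, 4] / [5];  Q = [1, 3, 4, 5] / [2]
  Insert 7 (step 6): P = [1, 2, 3, 4, 7] / [5];  Q = [1, 3, 4, 5, 6] / [2]
  Insert 8 (step 7): P = [1, 2, 3, 4, 7, 8] / [5];  Q = [1, 3, 4, 5, 6, 7] / [2]
  Insert 6 (step 8): P = [1, 2, 3, 4, 6, 8] / [5, 7];  Q = [1, 3, 4, 5, 6, 7] / [2, 8]
  Insert 9 (step 9): P = [1, 2, 3, 4, 6, 8, 9] / [5, 7];  Q = [1, 3, 4, 5, 6, 7, 9] / [2, 8]
Final shape: (7, 2).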